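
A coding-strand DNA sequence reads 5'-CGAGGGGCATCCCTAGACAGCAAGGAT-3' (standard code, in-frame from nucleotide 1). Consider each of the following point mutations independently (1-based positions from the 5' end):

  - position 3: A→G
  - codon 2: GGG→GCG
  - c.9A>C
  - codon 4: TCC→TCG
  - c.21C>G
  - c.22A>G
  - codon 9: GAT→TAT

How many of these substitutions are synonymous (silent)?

3

Codon 1: CGA (Arg) → CGG (Arg) — synonymous.
Codon 2: GGG (Gly) → GCG (Ala) — missense.
Codon 3: GCA (Ala) → GCC (Ala) — synonymous.
Codon 4: TCC (Ser) → TCG (Ser) — synonymous.
Codon 7: AGC (Ser) → AGG (Arg) — missense.
Codon 8: AAG (Lys) → GAG (Glu) — missense.
Codon 9: GAT (Asp) → TAT (Tyr) — missense.
Synonymous: 3 of 7.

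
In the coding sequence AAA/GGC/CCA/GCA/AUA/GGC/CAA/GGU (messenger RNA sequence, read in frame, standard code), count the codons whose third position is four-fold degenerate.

Codon 1 AAA (Lys): third position 2-fold.
Codon 2 GGC (Gly): third position 4-fold.
Codon 3 CCA (Pro): third position 4-fold.
Codon 4 GCA (Ala): third position 4-fold.
Codon 5 AUA (Ile): third position 3-fold.
Codon 6 GGC (Gly): third position 4-fold.
Codon 7 CAA (Gln): third position 2-fold.
Codon 8 GGU (Gly): third position 4-fold.
Four-fold degenerate third positions: 5.

5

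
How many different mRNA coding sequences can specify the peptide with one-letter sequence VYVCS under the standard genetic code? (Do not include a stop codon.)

384

Val: 4 codons.
Tyr: 2 codons.
Val: 4 codons.
Cys: 2 codons.
Ser: 6 codons.
4 × 2 × 4 × 2 × 6 = 384.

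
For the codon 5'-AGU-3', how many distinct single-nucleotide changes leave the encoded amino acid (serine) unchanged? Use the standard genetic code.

Position 1: none → 0 synonymous.
Position 2: none → 0 synonymous.
Position 3: AGC → 1 synonymous.
Total: 0 + 0 + 1 = 1.

1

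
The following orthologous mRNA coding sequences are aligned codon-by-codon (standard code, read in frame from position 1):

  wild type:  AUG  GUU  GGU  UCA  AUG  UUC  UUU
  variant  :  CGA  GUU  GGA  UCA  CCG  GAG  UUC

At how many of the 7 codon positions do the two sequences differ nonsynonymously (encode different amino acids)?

Codon 1: AUG Met / CGA Arg — nonsynonymous.
Codon 2: GUU Val / GUU Val — identical.
Codon 3: GGU Gly / GGA Gly — synonymous.
Codon 4: UCA Ser / UCA Ser — identical.
Codon 5: AUG Met / CCG Pro — nonsynonymous.
Codon 6: UUC Phe / GAG Glu — nonsynonymous.
Codon 7: UUU Phe / UUC Phe — synonymous.
Nonsynonymous differences: 3.

3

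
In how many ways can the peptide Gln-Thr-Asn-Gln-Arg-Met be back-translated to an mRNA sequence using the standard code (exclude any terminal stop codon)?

Gln: 2 codons.
Thr: 4 codons.
Asn: 2 codons.
Gln: 2 codons.
Arg: 6 codons.
Met: 1 codon.
2 × 4 × 2 × 2 × 6 × 1 = 192.

192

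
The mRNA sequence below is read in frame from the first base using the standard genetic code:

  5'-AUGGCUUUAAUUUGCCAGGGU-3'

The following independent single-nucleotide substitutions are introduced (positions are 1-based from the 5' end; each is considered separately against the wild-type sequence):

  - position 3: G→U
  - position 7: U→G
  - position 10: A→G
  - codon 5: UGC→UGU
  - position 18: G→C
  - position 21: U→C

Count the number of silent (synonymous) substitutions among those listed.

2

Codon 1: AUG (Met) → AUU (Ile) — missense.
Codon 3: UUA (Leu) → GUA (Val) — missense.
Codon 4: AUU (Ile) → GUU (Val) — missense.
Codon 5: UGC (Cys) → UGU (Cys) — synonymous.
Codon 6: CAG (Gln) → CAC (His) — missense.
Codon 7: GGU (Gly) → GGC (Gly) — synonymous.
Synonymous: 2 of 6.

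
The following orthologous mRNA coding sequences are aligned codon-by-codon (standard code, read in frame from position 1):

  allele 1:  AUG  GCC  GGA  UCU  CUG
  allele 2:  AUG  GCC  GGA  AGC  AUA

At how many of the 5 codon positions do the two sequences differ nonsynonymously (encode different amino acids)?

1

Codon 1: AUG Met / AUG Met — identical.
Codon 2: GCC Ala / GCC Ala — identical.
Codon 3: GGA Gly / GGA Gly — identical.
Codon 4: UCU Ser / AGC Ser — synonymous.
Codon 5: CUG Leu / AUA Ile — nonsynonymous.
Nonsynonymous differences: 1.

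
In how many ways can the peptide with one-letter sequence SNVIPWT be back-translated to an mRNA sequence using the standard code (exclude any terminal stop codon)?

Ser: 6 codons.
Asn: 2 codons.
Val: 4 codons.
Ile: 3 codons.
Pro: 4 codons.
Trp: 1 codon.
Thr: 4 codons.
6 × 2 × 4 × 3 × 4 × 1 × 4 = 2304.

2304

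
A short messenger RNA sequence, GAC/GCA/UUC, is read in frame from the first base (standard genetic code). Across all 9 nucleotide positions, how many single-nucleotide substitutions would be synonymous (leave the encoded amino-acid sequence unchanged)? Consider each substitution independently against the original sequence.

5

Codon 1 (GAC, Asp): 1 synonymous substitution.
Codon 2 (GCA, Ala): 3 synonymous substitutions.
Codon 3 (UUC, Phe): 1 synonymous substitution.
Total: 1 + 3 + 1 = 5.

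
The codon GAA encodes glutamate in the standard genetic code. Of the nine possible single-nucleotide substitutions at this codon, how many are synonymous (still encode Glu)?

1

Position 1: none → 0 synonymous.
Position 2: none → 0 synonymous.
Position 3: GAG → 1 synonymous.
Total: 0 + 0 + 1 = 1.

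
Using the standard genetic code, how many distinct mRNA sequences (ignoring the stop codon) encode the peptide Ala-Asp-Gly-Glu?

64

Ala: 4 codons.
Asp: 2 codons.
Gly: 4 codons.
Glu: 2 codons.
4 × 2 × 4 × 2 = 64.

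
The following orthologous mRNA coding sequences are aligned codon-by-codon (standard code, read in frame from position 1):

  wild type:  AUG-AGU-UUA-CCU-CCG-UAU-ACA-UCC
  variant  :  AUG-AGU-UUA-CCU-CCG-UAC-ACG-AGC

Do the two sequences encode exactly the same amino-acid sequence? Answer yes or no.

Codon 1: AUG Met / AUG Met — identical.
Codon 2: AGU Ser / AGU Ser — identical.
Codon 3: UUA Leu / UUA Leu — identical.
Codon 4: CCU Pro / CCU Pro — identical.
Codon 5: CCG Pro / CCG Pro — identical.
Codon 6: UAU Tyr / UAC Tyr — synonymous.
Codon 7: ACA Thr / ACG Thr — synonymous.
Codon 8: UCC Ser / AGC Ser — synonymous.
Nonsynonymous differences: 0 → same protein.

yes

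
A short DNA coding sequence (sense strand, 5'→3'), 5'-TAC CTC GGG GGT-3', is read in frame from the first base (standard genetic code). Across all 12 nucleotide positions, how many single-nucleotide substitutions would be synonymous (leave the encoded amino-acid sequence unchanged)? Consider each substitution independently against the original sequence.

Codon 1 (TAC, Tyr): 1 synonymous substitution.
Codon 2 (CTC, Leu): 3 synonymous substitutions.
Codon 3 (GGG, Gly): 3 synonymous substitutions.
Codon 4 (GGT, Gly): 3 synonymous substitutions.
Total: 1 + 3 + 3 + 3 = 10.

10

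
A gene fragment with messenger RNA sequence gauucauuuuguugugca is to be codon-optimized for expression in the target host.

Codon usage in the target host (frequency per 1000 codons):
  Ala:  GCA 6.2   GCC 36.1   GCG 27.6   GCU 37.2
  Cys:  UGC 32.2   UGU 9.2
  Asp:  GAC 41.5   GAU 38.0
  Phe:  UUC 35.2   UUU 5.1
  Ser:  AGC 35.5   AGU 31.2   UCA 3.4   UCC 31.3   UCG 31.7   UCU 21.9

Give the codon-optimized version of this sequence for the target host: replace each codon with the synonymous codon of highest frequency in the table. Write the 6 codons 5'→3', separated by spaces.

Codon 1 (Asp): best is GAC at 41.5.
Codon 2 (Ser): best is AGC at 35.5.
Codon 3 (Phe): best is UUC at 35.2.
Codon 4 (Cys): best is UGC at 32.2.
Codon 5 (Cys): best is UGC at 32.2.
Codon 6 (Ala): best is GCU at 37.2.

GAC AGC UUC UGC UGC GCU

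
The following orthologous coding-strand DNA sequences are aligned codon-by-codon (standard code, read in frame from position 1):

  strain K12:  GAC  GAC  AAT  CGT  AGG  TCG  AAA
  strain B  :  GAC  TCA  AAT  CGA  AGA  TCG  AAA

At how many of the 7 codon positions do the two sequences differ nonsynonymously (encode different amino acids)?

1

Codon 1: GAC Asp / GAC Asp — identical.
Codon 2: GAC Asp / TCA Ser — nonsynonymous.
Codon 3: AAT Asn / AAT Asn — identical.
Codon 4: CGT Arg / CGA Arg — synonymous.
Codon 5: AGG Arg / AGA Arg — synonymous.
Codon 6: TCG Ser / TCG Ser — identical.
Codon 7: AAA Lys / AAA Lys — identical.
Nonsynonymous differences: 1.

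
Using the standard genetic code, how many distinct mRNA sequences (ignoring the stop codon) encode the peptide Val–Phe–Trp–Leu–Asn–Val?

384

Val: 4 codons.
Phe: 2 codons.
Trp: 1 codon.
Leu: 6 codons.
Asn: 2 codons.
Val: 4 codons.
4 × 2 × 1 × 6 × 2 × 4 = 384.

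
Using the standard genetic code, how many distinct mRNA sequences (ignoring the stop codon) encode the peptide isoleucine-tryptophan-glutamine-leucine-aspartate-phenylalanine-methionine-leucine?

Ile: 3 codons.
Trp: 1 codon.
Gln: 2 codons.
Leu: 6 codons.
Asp: 2 codons.
Phe: 2 codons.
Met: 1 codon.
Leu: 6 codons.
3 × 1 × 2 × 6 × 2 × 2 × 1 × 6 = 864.

864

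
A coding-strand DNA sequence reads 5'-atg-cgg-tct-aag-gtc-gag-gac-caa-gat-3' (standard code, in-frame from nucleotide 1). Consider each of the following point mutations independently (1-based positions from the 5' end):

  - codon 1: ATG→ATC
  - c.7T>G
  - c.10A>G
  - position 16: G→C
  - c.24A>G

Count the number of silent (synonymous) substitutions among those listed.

1

Codon 1: ATG (Met) → ATC (Ile) — missense.
Codon 3: TCT (Ser) → GCT (Ala) — missense.
Codon 4: AAG (Lys) → GAG (Glu) — missense.
Codon 6: GAG (Glu) → CAG (Gln) — missense.
Codon 8: CAA (Gln) → CAG (Gln) — synonymous.
Synonymous: 1 of 5.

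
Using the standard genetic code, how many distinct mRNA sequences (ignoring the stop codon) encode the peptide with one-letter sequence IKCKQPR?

Ile: 3 codons.
Lys: 2 codons.
Cys: 2 codons.
Lys: 2 codons.
Gln: 2 codons.
Pro: 4 codons.
Arg: 6 codons.
3 × 2 × 2 × 2 × 2 × 4 × 6 = 1152.

1152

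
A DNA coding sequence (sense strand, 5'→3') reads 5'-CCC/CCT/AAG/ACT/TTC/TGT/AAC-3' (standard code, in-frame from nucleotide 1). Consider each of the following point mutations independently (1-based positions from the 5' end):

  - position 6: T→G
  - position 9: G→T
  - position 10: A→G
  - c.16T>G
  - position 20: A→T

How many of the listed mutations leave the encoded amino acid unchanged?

1

Codon 2: CCT (Pro) → CCG (Pro) — synonymous.
Codon 3: AAG (Lys) → AAT (Asn) — missense.
Codon 4: ACT (Thr) → GCT (Ala) — missense.
Codon 6: TGT (Cys) → GGT (Gly) — missense.
Codon 7: AAC (Asn) → ATC (Ile) — missense.
Synonymous: 1 of 5.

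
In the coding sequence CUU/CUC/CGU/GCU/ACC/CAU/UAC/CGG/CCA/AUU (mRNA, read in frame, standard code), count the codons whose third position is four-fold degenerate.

Codon 1 CUU (Leu): third position 4-fold.
Codon 2 CUC (Leu): third position 4-fold.
Codon 3 CGU (Arg): third position 4-fold.
Codon 4 GCU (Ala): third position 4-fold.
Codon 5 ACC (Thr): third position 4-fold.
Codon 6 CAU (His): third position 2-fold.
Codon 7 UAC (Tyr): third position 2-fold.
Codon 8 CGG (Arg): third position 4-fold.
Codon 9 CCA (Pro): third position 4-fold.
Codon 10 AUU (Ile): third position 3-fold.
Four-fold degenerate third positions: 7.

7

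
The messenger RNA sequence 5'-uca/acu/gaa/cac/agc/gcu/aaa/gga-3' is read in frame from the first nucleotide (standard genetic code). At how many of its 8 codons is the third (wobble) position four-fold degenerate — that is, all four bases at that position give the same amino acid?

Codon 1 UCA (Ser): third position 4-fold.
Codon 2 ACU (Thr): third position 4-fold.
Codon 3 GAA (Glu): third position 2-fold.
Codon 4 CAC (His): third position 2-fold.
Codon 5 AGC (Ser): third position 2-fold.
Codon 6 GCU (Ala): third position 4-fold.
Codon 7 AAA (Lys): third position 2-fold.
Codon 8 GGA (Gly): third position 4-fold.
Four-fold degenerate third positions: 4.

4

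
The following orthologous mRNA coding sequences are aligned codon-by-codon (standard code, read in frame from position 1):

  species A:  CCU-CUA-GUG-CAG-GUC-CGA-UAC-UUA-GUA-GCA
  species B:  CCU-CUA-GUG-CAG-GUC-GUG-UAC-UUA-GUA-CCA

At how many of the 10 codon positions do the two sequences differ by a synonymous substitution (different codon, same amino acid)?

0

Codon 1: CCU Pro / CCU Pro — identical.
Codon 2: CUA Leu / CUA Leu — identical.
Codon 3: GUG Val / GUG Val — identical.
Codon 4: CAG Gln / CAG Gln — identical.
Codon 5: GUC Val / GUC Val — identical.
Codon 6: CGA Arg / GUG Val — nonsynonymous.
Codon 7: UAC Tyr / UAC Tyr — identical.
Codon 8: UUA Leu / UUA Leu — identical.
Codon 9: GUA Val / GUA Val — identical.
Codon 10: GCA Ala / CCA Pro — nonsynonymous.
Synonymous differences: 0.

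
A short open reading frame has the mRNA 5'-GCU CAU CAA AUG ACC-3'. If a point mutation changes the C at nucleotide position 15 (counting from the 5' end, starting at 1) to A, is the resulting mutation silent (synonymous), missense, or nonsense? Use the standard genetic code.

Position 15 falls in codon 5: ACC → Thr.
After the substitution the codon is ACA → Thr.
Both encode Thr, so the change is synonymous.

silent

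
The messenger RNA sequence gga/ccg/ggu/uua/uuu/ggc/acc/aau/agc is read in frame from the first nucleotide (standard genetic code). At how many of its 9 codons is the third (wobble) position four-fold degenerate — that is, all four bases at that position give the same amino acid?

Codon 1 GGA (Gly): third position 4-fold.
Codon 2 CCG (Pro): third position 4-fold.
Codon 3 GGU (Gly): third position 4-fold.
Codon 4 UUA (Leu): third position 2-fold.
Codon 5 UUU (Phe): third position 2-fold.
Codon 6 GGC (Gly): third position 4-fold.
Codon 7 ACC (Thr): third position 4-fold.
Codon 8 AAU (Asn): third position 2-fold.
Codon 9 AGC (Ser): third position 2-fold.
Four-fold degenerate third positions: 5.

5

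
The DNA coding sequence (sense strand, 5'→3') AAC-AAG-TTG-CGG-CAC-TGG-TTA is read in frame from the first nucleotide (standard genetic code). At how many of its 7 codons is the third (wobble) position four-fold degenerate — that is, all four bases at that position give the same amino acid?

Codon 1 AAC (Asn): third position 2-fold.
Codon 2 AAG (Lys): third position 2-fold.
Codon 3 TTG (Leu): third position 2-fold.
Codon 4 CGG (Arg): third position 4-fold.
Codon 5 CAC (His): third position 2-fold.
Codon 6 TGG (Trp): third position 1-fold.
Codon 7 TTA (Leu): third position 2-fold.
Four-fold degenerate third positions: 1.

1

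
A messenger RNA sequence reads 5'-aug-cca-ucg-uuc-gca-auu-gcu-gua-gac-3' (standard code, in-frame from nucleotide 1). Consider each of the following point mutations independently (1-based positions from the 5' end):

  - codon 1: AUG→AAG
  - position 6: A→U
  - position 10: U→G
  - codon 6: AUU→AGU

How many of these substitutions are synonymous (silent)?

Codon 1: AUG (Met) → AAG (Lys) — missense.
Codon 2: CCA (Pro) → CCU (Pro) — synonymous.
Codon 4: UUC (Phe) → GUC (Val) — missense.
Codon 6: AUU (Ile) → AGU (Ser) — missense.
Synonymous: 1 of 4.

1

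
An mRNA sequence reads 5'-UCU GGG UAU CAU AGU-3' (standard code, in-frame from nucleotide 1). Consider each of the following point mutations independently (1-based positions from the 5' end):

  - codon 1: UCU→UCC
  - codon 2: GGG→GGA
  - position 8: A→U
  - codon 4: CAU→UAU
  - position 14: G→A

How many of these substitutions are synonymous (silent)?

2

Codon 1: UCU (Ser) → UCC (Ser) — synonymous.
Codon 2: GGG (Gly) → GGA (Gly) — synonymous.
Codon 3: UAU (Tyr) → UUU (Phe) — missense.
Codon 4: CAU (His) → UAU (Tyr) — missense.
Codon 5: AGU (Ser) → AAU (Asn) — missense.
Synonymous: 2 of 5.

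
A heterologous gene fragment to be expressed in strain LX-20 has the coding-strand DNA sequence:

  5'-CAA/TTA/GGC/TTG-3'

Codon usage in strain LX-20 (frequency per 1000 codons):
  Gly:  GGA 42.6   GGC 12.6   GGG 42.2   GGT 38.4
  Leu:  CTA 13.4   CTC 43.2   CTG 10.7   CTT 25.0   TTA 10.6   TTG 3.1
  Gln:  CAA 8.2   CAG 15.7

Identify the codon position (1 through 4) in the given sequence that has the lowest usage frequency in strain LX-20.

4

Codon 1 CAA (Gln): 8.2 per 1000.
Codon 2 TTA (Leu): 10.6 per 1000.
Codon 3 GGC (Gly): 12.6 per 1000.
Codon 4 TTG (Leu): 3.1 per 1000.
Lowest frequency is 3.1 at codon 4.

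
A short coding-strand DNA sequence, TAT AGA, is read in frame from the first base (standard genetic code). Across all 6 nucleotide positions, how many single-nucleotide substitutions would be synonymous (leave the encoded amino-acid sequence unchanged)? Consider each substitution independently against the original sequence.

3

Codon 1 (TAT, Tyr): 1 synonymous substitution.
Codon 2 (AGA, Arg): 2 synonymous substitutions.
Total: 1 + 2 = 3.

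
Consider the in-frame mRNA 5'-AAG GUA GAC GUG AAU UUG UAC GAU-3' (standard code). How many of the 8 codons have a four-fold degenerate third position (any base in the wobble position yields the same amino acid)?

Codon 1 AAG (Lys): third position 2-fold.
Codon 2 GUA (Val): third position 4-fold.
Codon 3 GAC (Asp): third position 2-fold.
Codon 4 GUG (Val): third position 4-fold.
Codon 5 AAU (Asn): third position 2-fold.
Codon 6 UUG (Leu): third position 2-fold.
Codon 7 UAC (Tyr): third position 2-fold.
Codon 8 GAU (Asp): third position 2-fold.
Four-fold degenerate third positions: 2.

2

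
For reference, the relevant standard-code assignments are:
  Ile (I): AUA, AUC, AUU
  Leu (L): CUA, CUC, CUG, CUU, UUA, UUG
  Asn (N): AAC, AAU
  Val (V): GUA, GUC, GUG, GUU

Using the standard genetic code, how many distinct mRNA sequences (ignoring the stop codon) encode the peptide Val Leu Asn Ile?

Val: 4 codons.
Leu: 6 codons.
Asn: 2 codons.
Ile: 3 codons.
4 × 6 × 2 × 3 = 144.

144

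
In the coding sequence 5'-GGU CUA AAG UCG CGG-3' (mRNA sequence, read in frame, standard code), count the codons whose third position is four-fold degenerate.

Codon 1 GGU (Gly): third position 4-fold.
Codon 2 CUA (Leu): third position 4-fold.
Codon 3 AAG (Lys): third position 2-fold.
Codon 4 UCG (Ser): third position 4-fold.
Codon 5 CGG (Arg): third position 4-fold.
Four-fold degenerate third positions: 4.

4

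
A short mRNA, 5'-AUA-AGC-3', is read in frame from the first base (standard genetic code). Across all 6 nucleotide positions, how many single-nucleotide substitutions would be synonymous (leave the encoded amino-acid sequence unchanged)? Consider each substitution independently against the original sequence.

3

Codon 1 (AUA, Ile): 2 synonymous substitutions.
Codon 2 (AGC, Ser): 1 synonymous substitution.
Total: 2 + 1 = 3.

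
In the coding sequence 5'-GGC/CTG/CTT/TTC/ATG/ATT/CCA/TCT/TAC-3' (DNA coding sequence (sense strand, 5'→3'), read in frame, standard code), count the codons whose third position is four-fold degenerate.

Codon 1 GGC (Gly): third position 4-fold.
Codon 2 CTG (Leu): third position 4-fold.
Codon 3 CTT (Leu): third position 4-fold.
Codon 4 TTC (Phe): third position 2-fold.
Codon 5 ATG (Met): third position 1-fold.
Codon 6 ATT (Ile): third position 3-fold.
Codon 7 CCA (Pro): third position 4-fold.
Codon 8 TCT (Ser): third position 4-fold.
Codon 9 TAC (Tyr): third position 2-fold.
Four-fold degenerate third positions: 5.

5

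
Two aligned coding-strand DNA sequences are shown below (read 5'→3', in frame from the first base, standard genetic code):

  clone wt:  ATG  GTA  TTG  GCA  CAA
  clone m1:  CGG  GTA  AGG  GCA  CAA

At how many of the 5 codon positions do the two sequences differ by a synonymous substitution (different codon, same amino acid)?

0

Codon 1: ATG Met / CGG Arg — nonsynonymous.
Codon 2: GTA Val / GTA Val — identical.
Codon 3: TTG Leu / AGG Arg — nonsynonymous.
Codon 4: GCA Ala / GCA Ala — identical.
Codon 5: CAA Gln / CAA Gln — identical.
Synonymous differences: 0.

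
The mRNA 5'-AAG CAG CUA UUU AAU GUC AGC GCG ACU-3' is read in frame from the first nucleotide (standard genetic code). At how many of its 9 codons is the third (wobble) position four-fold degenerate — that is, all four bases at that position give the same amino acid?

4

Codon 1 AAG (Lys): third position 2-fold.
Codon 2 CAG (Gln): third position 2-fold.
Codon 3 CUA (Leu): third position 4-fold.
Codon 4 UUU (Phe): third position 2-fold.
Codon 5 AAU (Asn): third position 2-fold.
Codon 6 GUC (Val): third position 4-fold.
Codon 7 AGC (Ser): third position 2-fold.
Codon 8 GCG (Ala): third position 4-fold.
Codon 9 ACU (Thr): third position 4-fold.
Four-fold degenerate third positions: 4.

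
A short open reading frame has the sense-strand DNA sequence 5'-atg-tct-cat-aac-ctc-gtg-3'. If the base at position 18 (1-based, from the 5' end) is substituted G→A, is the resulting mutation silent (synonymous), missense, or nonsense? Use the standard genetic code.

silent

Position 18 falls in codon 6: GTG → Val.
After the substitution the codon is GTA → Val.
Both encode Val, so the change is synonymous.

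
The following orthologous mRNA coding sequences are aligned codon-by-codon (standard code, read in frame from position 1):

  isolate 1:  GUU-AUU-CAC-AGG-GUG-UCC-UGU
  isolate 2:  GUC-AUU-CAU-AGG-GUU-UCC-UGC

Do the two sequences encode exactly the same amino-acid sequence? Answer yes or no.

yes

Codon 1: GUU Val / GUC Val — synonymous.
Codon 2: AUU Ile / AUU Ile — identical.
Codon 3: CAC His / CAU His — synonymous.
Codon 4: AGG Arg / AGG Arg — identical.
Codon 5: GUG Val / GUU Val — synonymous.
Codon 6: UCC Ser / UCC Ser — identical.
Codon 7: UGU Cys / UGC Cys — synonymous.
Nonsynonymous differences: 0 → same protein.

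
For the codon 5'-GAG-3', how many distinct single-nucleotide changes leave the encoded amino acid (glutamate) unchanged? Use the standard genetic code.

Position 1: none → 0 synonymous.
Position 2: none → 0 synonymous.
Position 3: GAA → 1 synonymous.
Total: 0 + 0 + 1 = 1.

1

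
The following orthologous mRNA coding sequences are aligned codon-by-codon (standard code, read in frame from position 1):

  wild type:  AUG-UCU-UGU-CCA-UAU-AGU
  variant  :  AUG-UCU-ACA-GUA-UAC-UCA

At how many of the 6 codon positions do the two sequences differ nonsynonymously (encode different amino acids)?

2

Codon 1: AUG Met / AUG Met — identical.
Codon 2: UCU Ser / UCU Ser — identical.
Codon 3: UGU Cys / ACA Thr — nonsynonymous.
Codon 4: CCA Pro / GUA Val — nonsynonymous.
Codon 5: UAU Tyr / UAC Tyr — synonymous.
Codon 6: AGU Ser / UCA Ser — synonymous.
Nonsynonymous differences: 2.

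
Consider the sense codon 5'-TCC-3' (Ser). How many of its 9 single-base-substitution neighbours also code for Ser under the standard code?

3

Position 1: none → 0 synonymous.
Position 2: none → 0 synonymous.
Position 3: TCT, TCA, TCG → 3 synonymous.
Total: 0 + 0 + 3 = 3.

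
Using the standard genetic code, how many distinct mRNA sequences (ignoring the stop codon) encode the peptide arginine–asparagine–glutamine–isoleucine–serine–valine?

Arg: 6 codons.
Asn: 2 codons.
Gln: 2 codons.
Ile: 3 codons.
Ser: 6 codons.
Val: 4 codons.
6 × 2 × 2 × 3 × 6 × 4 = 1728.

1728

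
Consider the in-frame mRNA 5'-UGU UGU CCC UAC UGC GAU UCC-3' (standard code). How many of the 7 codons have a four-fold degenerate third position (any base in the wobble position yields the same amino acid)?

Codon 1 UGU (Cys): third position 2-fold.
Codon 2 UGU (Cys): third position 2-fold.
Codon 3 CCC (Pro): third position 4-fold.
Codon 4 UAC (Tyr): third position 2-fold.
Codon 5 UGC (Cys): third position 2-fold.
Codon 6 GAU (Asp): third position 2-fold.
Codon 7 UCC (Ser): third position 4-fold.
Four-fold degenerate third positions: 2.

2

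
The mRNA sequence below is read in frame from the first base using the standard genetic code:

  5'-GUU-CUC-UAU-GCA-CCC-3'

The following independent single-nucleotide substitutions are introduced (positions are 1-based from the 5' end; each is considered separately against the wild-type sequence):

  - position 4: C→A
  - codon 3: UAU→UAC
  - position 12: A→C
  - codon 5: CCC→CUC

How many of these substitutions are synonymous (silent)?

Codon 2: CUC (Leu) → AUC (Ile) — missense.
Codon 3: UAU (Tyr) → UAC (Tyr) — synonymous.
Codon 4: GCA (Ala) → GCC (Ala) — synonymous.
Codon 5: CCC (Pro) → CUC (Leu) — missense.
Synonymous: 2 of 4.

2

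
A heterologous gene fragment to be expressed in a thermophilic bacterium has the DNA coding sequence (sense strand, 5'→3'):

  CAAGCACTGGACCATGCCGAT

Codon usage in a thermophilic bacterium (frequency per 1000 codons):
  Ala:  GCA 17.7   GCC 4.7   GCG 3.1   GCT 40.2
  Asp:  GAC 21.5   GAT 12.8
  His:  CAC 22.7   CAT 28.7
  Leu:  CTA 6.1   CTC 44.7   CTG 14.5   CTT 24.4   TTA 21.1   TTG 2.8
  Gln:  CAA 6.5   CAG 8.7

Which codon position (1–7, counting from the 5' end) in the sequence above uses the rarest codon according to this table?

6

Codon 1 CAA (Gln): 6.5 per 1000.
Codon 2 GCA (Ala): 17.7 per 1000.
Codon 3 CTG (Leu): 14.5 per 1000.
Codon 4 GAC (Asp): 21.5 per 1000.
Codon 5 CAT (His): 28.7 per 1000.
Codon 6 GCC (Ala): 4.7 per 1000.
Codon 7 GAT (Asp): 12.8 per 1000.
Lowest frequency is 4.7 at codon 6.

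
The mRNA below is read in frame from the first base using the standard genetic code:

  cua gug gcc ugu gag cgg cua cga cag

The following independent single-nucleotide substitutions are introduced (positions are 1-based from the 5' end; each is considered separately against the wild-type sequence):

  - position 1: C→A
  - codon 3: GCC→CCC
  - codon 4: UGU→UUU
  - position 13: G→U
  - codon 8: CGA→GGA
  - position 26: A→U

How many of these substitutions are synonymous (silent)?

0

Codon 1: CUA (Leu) → AUA (Ile) — missense.
Codon 3: GCC (Ala) → CCC (Pro) — missense.
Codon 4: UGU (Cys) → UUU (Phe) — missense.
Codon 5: GAG (Glu) → UAG (Stop) — nonsense.
Codon 8: CGA (Arg) → GGA (Gly) — missense.
Codon 9: CAG (Gln) → CUG (Leu) — missense.
Synonymous: 0 of 6.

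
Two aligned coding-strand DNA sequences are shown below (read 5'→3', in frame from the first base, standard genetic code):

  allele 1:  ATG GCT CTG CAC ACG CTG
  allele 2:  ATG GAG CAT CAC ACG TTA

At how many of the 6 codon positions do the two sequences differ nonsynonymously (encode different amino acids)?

2

Codon 1: ATG Met / ATG Met — identical.
Codon 2: GCT Ala / GAG Glu — nonsynonymous.
Codon 3: CTG Leu / CAT His — nonsynonymous.
Codon 4: CAC His / CAC His — identical.
Codon 5: ACG Thr / ACG Thr — identical.
Codon 6: CTG Leu / TTA Leu — synonymous.
Nonsynonymous differences: 2.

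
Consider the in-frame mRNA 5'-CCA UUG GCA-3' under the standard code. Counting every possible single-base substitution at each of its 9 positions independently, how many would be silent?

8

Codon 1 (CCA, Pro): 3 synonymous substitutions.
Codon 2 (UUG, Leu): 2 synonymous substitutions.
Codon 3 (GCA, Ala): 3 synonymous substitutions.
Total: 3 + 2 + 3 = 8.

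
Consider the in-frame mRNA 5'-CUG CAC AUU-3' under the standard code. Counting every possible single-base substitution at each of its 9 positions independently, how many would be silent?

Codon 1 (CUG, Leu): 4 synonymous substitutions.
Codon 2 (CAC, His): 1 synonymous substitution.
Codon 3 (AUU, Ile): 2 synonymous substitutions.
Total: 4 + 1 + 2 = 7.

7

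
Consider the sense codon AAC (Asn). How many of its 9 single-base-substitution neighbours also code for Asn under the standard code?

Position 1: none → 0 synonymous.
Position 2: none → 0 synonymous.
Position 3: AAU → 1 synonymous.
Total: 0 + 0 + 1 = 1.

1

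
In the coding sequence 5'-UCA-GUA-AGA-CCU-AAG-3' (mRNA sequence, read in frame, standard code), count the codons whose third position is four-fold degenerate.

3

Codon 1 UCA (Ser): third position 4-fold.
Codon 2 GUA (Val): third position 4-fold.
Codon 3 AGA (Arg): third position 2-fold.
Codon 4 CCU (Pro): third position 4-fold.
Codon 5 AAG (Lys): third position 2-fold.
Four-fold degenerate third positions: 3.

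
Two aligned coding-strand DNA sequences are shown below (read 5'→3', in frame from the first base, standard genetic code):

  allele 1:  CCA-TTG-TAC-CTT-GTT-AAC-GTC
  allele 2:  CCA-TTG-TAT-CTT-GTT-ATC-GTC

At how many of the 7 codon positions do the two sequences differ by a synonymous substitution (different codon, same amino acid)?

1

Codon 1: CCA Pro / CCA Pro — identical.
Codon 2: TTG Leu / TTG Leu — identical.
Codon 3: TAC Tyr / TAT Tyr — synonymous.
Codon 4: CTT Leu / CTT Leu — identical.
Codon 5: GTT Val / GTT Val — identical.
Codon 6: AAC Asn / ATC Ile — nonsynonymous.
Codon 7: GTC Val / GTC Val — identical.
Synonymous differences: 1.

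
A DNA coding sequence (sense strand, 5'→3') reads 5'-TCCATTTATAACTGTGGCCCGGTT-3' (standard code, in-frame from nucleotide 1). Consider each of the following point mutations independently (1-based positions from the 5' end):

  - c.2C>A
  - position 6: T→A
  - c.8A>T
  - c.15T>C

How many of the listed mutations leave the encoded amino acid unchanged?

Codon 1: TCC (Ser) → TAC (Tyr) — missense.
Codon 2: ATT (Ile) → ATA (Ile) — synonymous.
Codon 3: TAT (Tyr) → TTT (Phe) — missense.
Codon 5: TGT (Cys) → TGC (Cys) — synonymous.
Synonymous: 2 of 4.

2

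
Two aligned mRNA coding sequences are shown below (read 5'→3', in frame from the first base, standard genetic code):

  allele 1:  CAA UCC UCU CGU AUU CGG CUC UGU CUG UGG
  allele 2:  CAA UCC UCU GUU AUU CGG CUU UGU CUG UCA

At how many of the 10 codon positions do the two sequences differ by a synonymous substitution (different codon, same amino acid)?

Codon 1: CAA Gln / CAA Gln — identical.
Codon 2: UCC Ser / UCC Ser — identical.
Codon 3: UCU Ser / UCU Ser — identical.
Codon 4: CGU Arg / GUU Val — nonsynonymous.
Codon 5: AUU Ile / AUU Ile — identical.
Codon 6: CGG Arg / CGG Arg — identical.
Codon 7: CUC Leu / CUU Leu — synonymous.
Codon 8: UGU Cys / UGU Cys — identical.
Codon 9: CUG Leu / CUG Leu — identical.
Codon 10: UGG Trp / UCA Ser — nonsynonymous.
Synonymous differences: 1.

1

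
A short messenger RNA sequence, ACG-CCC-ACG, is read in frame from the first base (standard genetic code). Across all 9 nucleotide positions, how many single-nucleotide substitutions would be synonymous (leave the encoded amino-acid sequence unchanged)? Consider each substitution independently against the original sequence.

9

Codon 1 (ACG, Thr): 3 synonymous substitutions.
Codon 2 (CCC, Pro): 3 synonymous substitutions.
Codon 3 (ACG, Thr): 3 synonymous substitutions.
Total: 3 + 3 + 3 = 9.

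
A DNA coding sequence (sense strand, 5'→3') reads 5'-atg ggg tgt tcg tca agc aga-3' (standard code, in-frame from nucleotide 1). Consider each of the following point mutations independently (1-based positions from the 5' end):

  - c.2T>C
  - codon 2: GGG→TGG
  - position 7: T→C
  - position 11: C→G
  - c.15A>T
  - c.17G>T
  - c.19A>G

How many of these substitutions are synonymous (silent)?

1

Codon 1: ATG (Met) → ACG (Thr) — missense.
Codon 2: GGG (Gly) → TGG (Trp) — missense.
Codon 3: TGT (Cys) → CGT (Arg) — missense.
Codon 4: TCG (Ser) → TGG (Trp) — missense.
Codon 5: TCA (Ser) → TCT (Ser) — synonymous.
Codon 6: AGC (Ser) → ATC (Ile) — missense.
Codon 7: AGA (Arg) → GGA (Gly) — missense.
Synonymous: 1 of 7.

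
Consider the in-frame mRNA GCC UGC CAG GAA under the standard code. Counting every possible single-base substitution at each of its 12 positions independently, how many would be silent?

6

Codon 1 (GCC, Ala): 3 synonymous substitutions.
Codon 2 (UGC, Cys): 1 synonymous substitution.
Codon 3 (CAG, Gln): 1 synonymous substitution.
Codon 4 (GAA, Glu): 1 synonymous substitution.
Total: 3 + 1 + 1 + 1 = 6.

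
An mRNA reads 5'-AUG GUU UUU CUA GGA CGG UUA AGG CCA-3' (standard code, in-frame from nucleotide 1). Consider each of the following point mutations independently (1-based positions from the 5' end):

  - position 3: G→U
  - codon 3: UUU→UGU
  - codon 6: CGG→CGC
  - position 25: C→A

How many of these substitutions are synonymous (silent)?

Codon 1: AUG (Met) → AUU (Ile) — missense.
Codon 3: UUU (Phe) → UGU (Cys) — missense.
Codon 6: CGG (Arg) → CGC (Arg) — synonymous.
Codon 9: CCA (Pro) → ACA (Thr) — missense.
Synonymous: 1 of 4.

1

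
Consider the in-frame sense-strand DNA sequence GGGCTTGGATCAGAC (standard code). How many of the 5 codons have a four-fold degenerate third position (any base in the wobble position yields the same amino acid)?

Codon 1 GGG (Gly): third position 4-fold.
Codon 2 CTT (Leu): third position 4-fold.
Codon 3 GGA (Gly): third position 4-fold.
Codon 4 TCA (Ser): third position 4-fold.
Codon 5 GAC (Asp): third position 2-fold.
Four-fold degenerate third positions: 4.

4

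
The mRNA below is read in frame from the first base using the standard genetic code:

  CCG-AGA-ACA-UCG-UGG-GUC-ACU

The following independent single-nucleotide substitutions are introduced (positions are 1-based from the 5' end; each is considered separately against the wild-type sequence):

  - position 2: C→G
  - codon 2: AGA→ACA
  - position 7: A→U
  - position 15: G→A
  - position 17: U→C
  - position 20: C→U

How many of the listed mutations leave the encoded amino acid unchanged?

Codon 1: CCG (Pro) → CGG (Arg) — missense.
Codon 2: AGA (Arg) → ACA (Thr) — missense.
Codon 3: ACA (Thr) → UCA (Ser) — missense.
Codon 5: UGG (Trp) → UGA (Stop) — nonsense.
Codon 6: GUC (Val) → GCC (Ala) — missense.
Codon 7: ACU (Thr) → AUU (Ile) — missense.
Synonymous: 0 of 6.

0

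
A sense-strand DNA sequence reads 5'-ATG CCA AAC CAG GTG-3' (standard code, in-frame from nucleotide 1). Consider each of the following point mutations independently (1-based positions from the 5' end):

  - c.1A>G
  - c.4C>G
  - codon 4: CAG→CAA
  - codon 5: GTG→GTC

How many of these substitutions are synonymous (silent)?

2

Codon 1: ATG (Met) → GTG (Val) — missense.
Codon 2: CCA (Pro) → GCA (Ala) — missense.
Codon 4: CAG (Gln) → CAA (Gln) — synonymous.
Codon 5: GTG (Val) → GTC (Val) — synonymous.
Synonymous: 2 of 4.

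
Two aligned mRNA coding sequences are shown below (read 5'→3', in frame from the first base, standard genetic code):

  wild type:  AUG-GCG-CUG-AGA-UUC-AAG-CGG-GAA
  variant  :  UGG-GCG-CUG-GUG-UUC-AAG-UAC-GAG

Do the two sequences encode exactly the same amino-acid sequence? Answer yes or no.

Codon 1: AUG Met / UGG Trp — nonsynonymous.
Codon 2: GCG Ala / GCG Ala — identical.
Codon 3: CUG Leu / CUG Leu — identical.
Codon 4: AGA Arg / GUG Val — nonsynonymous.
Codon 5: UUC Phe / UUC Phe — identical.
Codon 6: AAG Lys / AAG Lys — identical.
Codon 7: CGG Arg / UAC Tyr — nonsynonymous.
Codon 8: GAA Glu / GAG Glu — synonymous.
Nonsynonymous differences: 3 → different protein.

no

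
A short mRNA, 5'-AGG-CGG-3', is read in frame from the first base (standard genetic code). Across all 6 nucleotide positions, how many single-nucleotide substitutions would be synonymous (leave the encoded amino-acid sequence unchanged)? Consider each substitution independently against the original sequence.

Codon 1 (AGG, Arg): 2 synonymous substitutions.
Codon 2 (CGG, Arg): 4 synonymous substitutions.
Total: 2 + 4 = 6.

6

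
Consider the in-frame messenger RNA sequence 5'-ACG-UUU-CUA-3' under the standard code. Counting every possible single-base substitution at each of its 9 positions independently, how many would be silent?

8

Codon 1 (ACG, Thr): 3 synonymous substitutions.
Codon 2 (UUU, Phe): 1 synonymous substitution.
Codon 3 (CUA, Leu): 4 synonymous substitutions.
Total: 3 + 1 + 4 = 8.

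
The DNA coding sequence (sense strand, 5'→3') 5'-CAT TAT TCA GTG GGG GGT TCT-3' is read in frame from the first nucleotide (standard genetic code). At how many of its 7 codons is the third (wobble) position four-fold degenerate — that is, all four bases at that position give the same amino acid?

Codon 1 CAT (His): third position 2-fold.
Codon 2 TAT (Tyr): third position 2-fold.
Codon 3 TCA (Ser): third position 4-fold.
Codon 4 GTG (Val): third position 4-fold.
Codon 5 GGG (Gly): third position 4-fold.
Codon 6 GGT (Gly): third position 4-fold.
Codon 7 TCT (Ser): third position 4-fold.
Four-fold degenerate third positions: 5.

5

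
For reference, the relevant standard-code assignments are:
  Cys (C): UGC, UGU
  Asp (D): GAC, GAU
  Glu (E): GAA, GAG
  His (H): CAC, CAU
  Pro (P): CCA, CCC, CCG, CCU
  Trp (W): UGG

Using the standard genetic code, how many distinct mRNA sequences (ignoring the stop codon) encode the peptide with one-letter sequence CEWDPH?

Cys: 2 codons.
Glu: 2 codons.
Trp: 1 codon.
Asp: 2 codons.
Pro: 4 codons.
His: 2 codons.
2 × 2 × 1 × 2 × 4 × 2 = 64.

64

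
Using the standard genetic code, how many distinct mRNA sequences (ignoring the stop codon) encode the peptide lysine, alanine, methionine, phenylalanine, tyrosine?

32

Lys: 2 codons.
Ala: 4 codons.
Met: 1 codon.
Phe: 2 codons.
Tyr: 2 codons.
2 × 4 × 1 × 2 × 2 = 32.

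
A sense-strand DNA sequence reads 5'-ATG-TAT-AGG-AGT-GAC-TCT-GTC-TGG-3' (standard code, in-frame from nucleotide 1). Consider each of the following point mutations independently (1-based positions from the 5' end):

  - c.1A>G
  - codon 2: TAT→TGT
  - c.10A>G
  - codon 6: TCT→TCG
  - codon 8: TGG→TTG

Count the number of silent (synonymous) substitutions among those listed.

1

Codon 1: ATG (Met) → GTG (Val) — missense.
Codon 2: TAT (Tyr) → TGT (Cys) — missense.
Codon 4: AGT (Ser) → GGT (Gly) — missense.
Codon 6: TCT (Ser) → TCG (Ser) — synonymous.
Codon 8: TGG (Trp) → TTG (Leu) — missense.
Synonymous: 1 of 5.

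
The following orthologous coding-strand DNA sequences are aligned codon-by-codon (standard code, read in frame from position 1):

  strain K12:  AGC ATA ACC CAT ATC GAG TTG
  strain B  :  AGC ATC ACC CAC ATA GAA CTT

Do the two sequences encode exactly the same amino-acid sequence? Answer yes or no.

Codon 1: AGC Ser / AGC Ser — identical.
Codon 2: ATA Ile / ATC Ile — synonymous.
Codon 3: ACC Thr / ACC Thr — identical.
Codon 4: CAT His / CAC His — synonymous.
Codon 5: ATC Ile / ATA Ile — synonymous.
Codon 6: GAG Glu / GAA Glu — synonymous.
Codon 7: TTG Leu / CTT Leu — synonymous.
Nonsynonymous differences: 0 → same protein.

yes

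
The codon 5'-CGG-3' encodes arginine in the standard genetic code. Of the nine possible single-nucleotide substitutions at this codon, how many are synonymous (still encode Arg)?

4

Position 1: AGG → 1 synonymous.
Position 2: none → 0 synonymous.
Position 3: CGU, CGC, CGA → 3 synonymous.
Total: 1 + 0 + 3 = 4.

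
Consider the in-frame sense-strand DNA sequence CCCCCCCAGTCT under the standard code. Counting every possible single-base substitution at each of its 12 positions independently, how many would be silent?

Codon 1 (CCC, Pro): 3 synonymous substitutions.
Codon 2 (CCC, Pro): 3 synonymous substitutions.
Codon 3 (CAG, Gln): 1 synonymous substitution.
Codon 4 (TCT, Ser): 3 synonymous substitutions.
Total: 3 + 3 + 1 + 3 = 10.

10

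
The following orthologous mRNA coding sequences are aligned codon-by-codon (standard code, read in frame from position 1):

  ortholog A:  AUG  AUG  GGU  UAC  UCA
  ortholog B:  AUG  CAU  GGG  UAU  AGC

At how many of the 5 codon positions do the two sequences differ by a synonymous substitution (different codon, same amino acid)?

3

Codon 1: AUG Met / AUG Met — identical.
Codon 2: AUG Met / CAU His — nonsynonymous.
Codon 3: GGU Gly / GGG Gly — synonymous.
Codon 4: UAC Tyr / UAU Tyr — synonymous.
Codon 5: UCA Ser / AGC Ser — synonymous.
Synonymous differences: 3.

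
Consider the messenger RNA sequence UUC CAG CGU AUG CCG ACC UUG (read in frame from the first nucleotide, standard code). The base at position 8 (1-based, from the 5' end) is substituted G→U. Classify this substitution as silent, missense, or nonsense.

Position 8 falls in codon 3: CGU → Arg.
After the substitution the codon is CUU → Leu.
Arg ≠ Leu, so this is a missense mutation.

missense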